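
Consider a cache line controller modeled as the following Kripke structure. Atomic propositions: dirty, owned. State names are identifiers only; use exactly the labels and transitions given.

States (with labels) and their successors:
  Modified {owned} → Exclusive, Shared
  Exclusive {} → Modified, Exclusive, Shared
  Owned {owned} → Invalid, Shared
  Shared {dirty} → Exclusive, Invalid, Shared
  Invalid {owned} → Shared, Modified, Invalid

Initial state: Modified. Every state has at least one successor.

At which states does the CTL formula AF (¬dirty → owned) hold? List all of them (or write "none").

{Modified, Owned, Shared, Invalid}

States satisfying ¬dirty → owned: {Modified, Owned, Shared, Invalid}.
States satisfying AF (¬dirty → owned): {Modified, Owned, Shared, Invalid}.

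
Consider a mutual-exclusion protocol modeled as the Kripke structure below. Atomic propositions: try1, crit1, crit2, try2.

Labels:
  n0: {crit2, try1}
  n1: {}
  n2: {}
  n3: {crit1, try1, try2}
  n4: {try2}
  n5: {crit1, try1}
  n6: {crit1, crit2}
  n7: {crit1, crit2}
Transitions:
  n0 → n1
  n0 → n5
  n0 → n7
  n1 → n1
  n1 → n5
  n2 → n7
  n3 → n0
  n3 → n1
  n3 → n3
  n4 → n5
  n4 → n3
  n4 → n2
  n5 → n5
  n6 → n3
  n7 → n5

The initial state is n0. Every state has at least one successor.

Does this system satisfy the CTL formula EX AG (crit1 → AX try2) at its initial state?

Violated

States satisfying AG (crit1 → AX try2): ∅.
States satisfying EX AG (crit1 → AX try2): ∅.
No suitable path/successor from n0 witnesses the formula.
n0 ∉ Sat(EX AG (crit1 → AX try2)).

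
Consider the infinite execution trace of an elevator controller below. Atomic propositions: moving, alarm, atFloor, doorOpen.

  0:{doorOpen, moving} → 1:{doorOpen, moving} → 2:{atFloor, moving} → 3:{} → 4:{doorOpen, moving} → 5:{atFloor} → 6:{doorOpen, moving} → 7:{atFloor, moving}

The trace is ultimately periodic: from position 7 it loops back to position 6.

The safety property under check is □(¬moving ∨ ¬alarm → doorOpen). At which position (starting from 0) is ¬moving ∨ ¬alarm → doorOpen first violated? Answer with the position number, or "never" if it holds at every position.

2

Check ¬moving ∨ ¬alarm → doorOpen at each position in order: 0 ✓, 1 ✓.
At position 2 the labels are {atFloor, moving}, so ¬moving ∨ ¬alarm → doorOpen is false there. This is the first violation.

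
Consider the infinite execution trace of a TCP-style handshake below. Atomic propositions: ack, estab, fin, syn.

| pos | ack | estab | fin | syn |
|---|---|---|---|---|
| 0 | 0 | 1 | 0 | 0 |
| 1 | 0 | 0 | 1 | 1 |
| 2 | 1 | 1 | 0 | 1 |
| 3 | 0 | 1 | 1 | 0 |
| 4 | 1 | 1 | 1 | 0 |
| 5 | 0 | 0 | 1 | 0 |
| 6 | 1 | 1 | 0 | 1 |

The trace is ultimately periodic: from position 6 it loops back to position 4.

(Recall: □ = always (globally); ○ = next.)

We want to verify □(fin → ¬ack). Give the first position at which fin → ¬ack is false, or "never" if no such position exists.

Check fin → ¬ack at each position in order: 0 ✓, 1 ✓, 2 ✓, 3 ✓.
At position 4 the labels are {ack, estab, fin}, so fin → ¬ack is false there. This is the first violation.

4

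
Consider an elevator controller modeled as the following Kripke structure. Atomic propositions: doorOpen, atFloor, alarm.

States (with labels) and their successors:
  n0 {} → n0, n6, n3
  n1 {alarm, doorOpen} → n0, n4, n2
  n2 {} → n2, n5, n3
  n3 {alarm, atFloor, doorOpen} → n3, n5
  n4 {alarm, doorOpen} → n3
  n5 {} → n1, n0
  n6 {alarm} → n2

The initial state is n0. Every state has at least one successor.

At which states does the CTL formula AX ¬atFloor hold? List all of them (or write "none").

{n1, n5, n6}

States satisfying ¬atFloor: {n0, n1, n2, n4, n5, n6}.
States satisfying AX ¬atFloor: {n1, n5, n6}.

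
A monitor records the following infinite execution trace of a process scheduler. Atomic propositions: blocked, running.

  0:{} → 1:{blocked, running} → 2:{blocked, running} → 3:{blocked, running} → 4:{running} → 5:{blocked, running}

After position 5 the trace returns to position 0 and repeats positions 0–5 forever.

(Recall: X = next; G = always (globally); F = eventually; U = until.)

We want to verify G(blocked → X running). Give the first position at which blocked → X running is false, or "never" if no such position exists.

5

Check blocked → X running at each position in order: 0 ✓, 1 ✓, 2 ✓, 3 ✓, 4 ✓.
At position 5 the labels are {blocked, running} and the next position 0 has {}, so blocked → X running is false there. This is the first violation.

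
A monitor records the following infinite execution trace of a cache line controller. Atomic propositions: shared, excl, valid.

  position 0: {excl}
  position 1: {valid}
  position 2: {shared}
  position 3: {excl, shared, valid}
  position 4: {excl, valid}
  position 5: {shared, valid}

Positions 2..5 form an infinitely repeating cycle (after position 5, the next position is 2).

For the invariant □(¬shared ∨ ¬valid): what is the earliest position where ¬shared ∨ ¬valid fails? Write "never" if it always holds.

3

Check ¬shared ∨ ¬valid at each position in order: 0 ✓, 1 ✓, 2 ✓.
At position 3 the labels are {excl, shared, valid}, so ¬shared ∨ ¬valid is false there. This is the first violation.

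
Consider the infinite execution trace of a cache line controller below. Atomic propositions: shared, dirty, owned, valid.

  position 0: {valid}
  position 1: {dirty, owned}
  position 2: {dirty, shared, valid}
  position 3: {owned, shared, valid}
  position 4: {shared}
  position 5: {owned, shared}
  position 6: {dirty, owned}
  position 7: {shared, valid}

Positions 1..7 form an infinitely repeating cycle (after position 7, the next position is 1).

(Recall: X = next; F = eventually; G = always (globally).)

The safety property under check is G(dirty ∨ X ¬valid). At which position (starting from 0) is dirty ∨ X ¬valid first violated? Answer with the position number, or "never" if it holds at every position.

dirty ∨ X ¬valid holds at every position 0..7, and those are all the positions the trace ever visits, so the invariant G(dirty ∨ X ¬valid) is never violated.

never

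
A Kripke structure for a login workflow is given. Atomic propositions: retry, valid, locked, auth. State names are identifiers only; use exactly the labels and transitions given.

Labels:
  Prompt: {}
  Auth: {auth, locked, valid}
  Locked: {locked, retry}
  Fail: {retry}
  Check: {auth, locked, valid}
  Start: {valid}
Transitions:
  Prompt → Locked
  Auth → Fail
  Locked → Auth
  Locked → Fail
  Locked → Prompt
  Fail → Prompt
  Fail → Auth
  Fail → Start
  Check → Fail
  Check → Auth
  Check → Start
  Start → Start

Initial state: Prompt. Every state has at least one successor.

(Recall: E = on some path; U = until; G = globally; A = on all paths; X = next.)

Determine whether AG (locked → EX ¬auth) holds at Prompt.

Yes

States satisfying locked → EX ¬auth: {Prompt, Auth, Locked, Fail, Check, Start}.
States satisfying AG (locked → EX ¬auth): {Prompt, Auth, Locked, Fail, Check, Start}.
Every state reachable from Prompt satisfies locked → EX ¬auth.
Prompt ∈ Sat(AG (locked → EX ¬auth)).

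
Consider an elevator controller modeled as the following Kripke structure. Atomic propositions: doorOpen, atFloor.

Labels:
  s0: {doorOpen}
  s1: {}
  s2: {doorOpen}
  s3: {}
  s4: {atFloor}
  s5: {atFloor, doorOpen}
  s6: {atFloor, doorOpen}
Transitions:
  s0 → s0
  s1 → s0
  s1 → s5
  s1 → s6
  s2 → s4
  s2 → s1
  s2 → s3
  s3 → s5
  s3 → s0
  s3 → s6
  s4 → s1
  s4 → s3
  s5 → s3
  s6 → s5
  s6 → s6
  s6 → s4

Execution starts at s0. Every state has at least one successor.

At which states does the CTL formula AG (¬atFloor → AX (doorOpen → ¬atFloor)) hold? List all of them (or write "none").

States satisfying ¬atFloor → AX (doorOpen → ¬atFloor): {s0, s2, s4, s5, s6}.
States satisfying AG (¬atFloor → AX (doorOpen → ¬atFloor)): {s0}.

{s0}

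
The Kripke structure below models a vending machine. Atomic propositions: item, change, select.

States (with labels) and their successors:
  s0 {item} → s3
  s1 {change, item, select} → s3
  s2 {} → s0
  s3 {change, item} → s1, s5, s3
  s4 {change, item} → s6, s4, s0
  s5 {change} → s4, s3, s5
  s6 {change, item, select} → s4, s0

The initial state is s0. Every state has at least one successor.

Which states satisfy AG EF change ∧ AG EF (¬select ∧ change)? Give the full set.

States satisfying EF change: {s0, s1, s2, s3, s4, s5, s6}.
States satisfying AG EF change: {s0, s1, s2, s3, s4, s5, s6}.
States satisfying EF (¬select ∧ change): {s0, s1, s2, s3, s4, s5, s6}.
States satisfying AG EF (¬select ∧ change): {s0, s1, s2, s3, s4, s5, s6}.
States satisfying AG EF change ∧ AG EF (¬select ∧ change): {s0, s1, s2, s3, s4, s5, s6}.

{s0, s1, s2, s3, s4, s5, s6}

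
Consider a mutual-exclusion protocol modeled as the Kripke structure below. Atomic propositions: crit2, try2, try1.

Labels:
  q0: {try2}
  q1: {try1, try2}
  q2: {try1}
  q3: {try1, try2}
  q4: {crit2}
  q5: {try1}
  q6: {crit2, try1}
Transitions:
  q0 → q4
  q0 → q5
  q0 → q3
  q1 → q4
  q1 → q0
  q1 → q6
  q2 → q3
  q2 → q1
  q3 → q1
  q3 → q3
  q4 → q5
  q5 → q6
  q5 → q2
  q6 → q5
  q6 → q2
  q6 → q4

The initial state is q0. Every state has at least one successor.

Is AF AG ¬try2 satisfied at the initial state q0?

Violated

States satisfying AG ¬try2: ∅.
States satisfying AF AG ¬try2: ∅.
There is a path from q0 along which AG ¬try2 never holds.
q0 ∉ Sat(AF AG ¬try2).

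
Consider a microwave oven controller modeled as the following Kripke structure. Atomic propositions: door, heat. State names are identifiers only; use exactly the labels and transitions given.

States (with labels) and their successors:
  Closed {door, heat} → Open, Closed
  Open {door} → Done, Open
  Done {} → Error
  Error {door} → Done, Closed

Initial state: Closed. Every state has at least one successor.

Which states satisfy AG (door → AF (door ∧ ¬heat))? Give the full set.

States satisfying door → AF (door ∧ ¬heat): {Open, Done, Error}.
States satisfying AG (door → AF (door ∧ ¬heat)): ∅.

none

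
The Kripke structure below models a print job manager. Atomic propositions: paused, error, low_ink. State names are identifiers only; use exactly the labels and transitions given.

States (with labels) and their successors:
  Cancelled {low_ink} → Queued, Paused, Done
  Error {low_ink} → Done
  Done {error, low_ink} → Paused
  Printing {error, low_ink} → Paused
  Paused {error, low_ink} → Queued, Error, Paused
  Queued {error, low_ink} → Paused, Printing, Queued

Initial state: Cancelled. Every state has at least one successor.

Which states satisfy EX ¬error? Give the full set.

States satisfying ¬error: {Cancelled, Error}.
States satisfying EX ¬error: {Paused}.

{Paused}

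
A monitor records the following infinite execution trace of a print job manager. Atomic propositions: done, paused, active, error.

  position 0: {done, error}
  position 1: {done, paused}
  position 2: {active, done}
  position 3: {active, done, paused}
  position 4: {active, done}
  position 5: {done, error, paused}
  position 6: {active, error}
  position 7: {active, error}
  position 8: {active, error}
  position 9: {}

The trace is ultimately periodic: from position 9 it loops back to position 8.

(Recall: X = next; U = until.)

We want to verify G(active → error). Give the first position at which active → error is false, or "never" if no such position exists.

Check active → error at each position in order: 0 ✓, 1 ✓.
At position 2 the labels are {active, done}, so active → error is false there. This is the first violation.

2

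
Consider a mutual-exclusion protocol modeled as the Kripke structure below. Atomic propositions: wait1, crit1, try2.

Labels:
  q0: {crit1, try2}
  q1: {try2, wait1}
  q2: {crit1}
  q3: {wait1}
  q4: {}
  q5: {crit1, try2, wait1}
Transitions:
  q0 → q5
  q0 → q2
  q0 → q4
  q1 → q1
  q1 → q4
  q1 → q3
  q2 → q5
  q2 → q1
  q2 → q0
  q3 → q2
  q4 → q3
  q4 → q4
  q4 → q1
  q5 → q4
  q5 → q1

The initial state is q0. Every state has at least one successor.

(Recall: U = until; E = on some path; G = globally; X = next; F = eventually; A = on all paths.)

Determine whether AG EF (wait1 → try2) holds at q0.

States satisfying EF (wait1 → try2): {q0, q1, q2, q3, q4, q5}.
States satisfying AG EF (wait1 → try2): {q0, q1, q2, q3, q4, q5}.
Every state reachable from q0 satisfies EF (wait1 → try2).
q0 ∈ Sat(AG EF (wait1 → try2)).

Yes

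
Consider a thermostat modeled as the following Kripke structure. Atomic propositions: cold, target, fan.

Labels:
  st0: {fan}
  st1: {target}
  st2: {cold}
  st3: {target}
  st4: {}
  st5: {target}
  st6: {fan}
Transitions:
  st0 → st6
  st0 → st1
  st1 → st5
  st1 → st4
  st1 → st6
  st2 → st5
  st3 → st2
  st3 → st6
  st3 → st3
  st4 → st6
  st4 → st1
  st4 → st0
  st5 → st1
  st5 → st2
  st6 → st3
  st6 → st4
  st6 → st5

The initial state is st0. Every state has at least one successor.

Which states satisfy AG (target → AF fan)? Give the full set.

States satisfying target → AF fan: {st0, st2, st4, st6}.
States satisfying AG (target → AF fan): ∅.

none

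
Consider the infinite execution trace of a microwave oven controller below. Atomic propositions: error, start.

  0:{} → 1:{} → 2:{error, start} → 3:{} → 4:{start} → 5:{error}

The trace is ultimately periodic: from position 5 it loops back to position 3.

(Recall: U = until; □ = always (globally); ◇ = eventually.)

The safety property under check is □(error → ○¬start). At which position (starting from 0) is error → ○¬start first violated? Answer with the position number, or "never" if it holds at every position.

never

error → ○¬start holds at every position 0..5, and those are all the positions the trace ever visits, so the invariant □(error → ○¬start) is never violated.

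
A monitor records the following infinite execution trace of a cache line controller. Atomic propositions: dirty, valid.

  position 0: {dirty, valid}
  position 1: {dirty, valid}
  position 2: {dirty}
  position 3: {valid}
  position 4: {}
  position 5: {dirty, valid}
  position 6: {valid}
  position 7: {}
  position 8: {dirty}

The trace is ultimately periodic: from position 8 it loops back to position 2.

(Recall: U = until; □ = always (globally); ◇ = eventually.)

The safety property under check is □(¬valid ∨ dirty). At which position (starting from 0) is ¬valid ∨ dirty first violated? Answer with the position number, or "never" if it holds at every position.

Check ¬valid ∨ dirty at each position in order: 0 ✓, 1 ✓, 2 ✓.
At position 3 the labels are {valid}, so ¬valid ∨ dirty is false there. This is the first violation.

3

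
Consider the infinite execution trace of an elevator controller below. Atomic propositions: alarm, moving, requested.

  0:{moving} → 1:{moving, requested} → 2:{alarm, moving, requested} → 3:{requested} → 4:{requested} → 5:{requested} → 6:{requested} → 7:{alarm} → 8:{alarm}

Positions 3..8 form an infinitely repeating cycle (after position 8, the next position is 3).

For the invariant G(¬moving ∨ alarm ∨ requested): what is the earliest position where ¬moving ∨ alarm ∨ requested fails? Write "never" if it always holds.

At position 0 the labels are {moving}, so ¬moving ∨ alarm ∨ requested is false there. This is the first violation.

0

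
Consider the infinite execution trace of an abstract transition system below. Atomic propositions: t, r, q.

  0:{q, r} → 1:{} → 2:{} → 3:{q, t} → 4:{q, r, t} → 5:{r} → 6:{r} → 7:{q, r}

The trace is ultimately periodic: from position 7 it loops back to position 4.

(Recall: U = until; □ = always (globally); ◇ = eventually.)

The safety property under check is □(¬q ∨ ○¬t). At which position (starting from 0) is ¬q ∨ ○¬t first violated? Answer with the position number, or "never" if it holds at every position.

Check ¬q ∨ ○¬t at each position in order: 0 ✓, 1 ✓, 2 ✓.
At position 3 the labels are {q, t} and the next position 4 has {q, r, t}, so ¬q ∨ ○¬t is false there. This is the first violation.

3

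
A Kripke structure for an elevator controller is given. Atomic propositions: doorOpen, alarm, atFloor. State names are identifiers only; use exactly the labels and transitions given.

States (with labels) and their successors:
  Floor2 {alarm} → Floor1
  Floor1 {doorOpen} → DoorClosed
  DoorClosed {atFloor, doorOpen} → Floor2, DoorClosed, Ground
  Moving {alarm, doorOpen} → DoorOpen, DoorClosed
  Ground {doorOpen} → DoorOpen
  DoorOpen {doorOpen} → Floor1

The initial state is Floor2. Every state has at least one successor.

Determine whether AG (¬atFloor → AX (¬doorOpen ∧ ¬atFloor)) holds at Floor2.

States satisfying ¬atFloor → AX (¬doorOpen ∧ ¬atFloor): {DoorClosed}.
States satisfying AG (¬atFloor → AX (¬doorOpen ∧ ¬atFloor)): ∅.
DoorOpen is reachable from Floor2 and violates ¬atFloor → AX (¬doorOpen ∧ ¬atFloor), so AG fails at Floor2.
Floor2 ∉ Sat(AG (¬atFloor → AX (¬doorOpen ∧ ¬atFloor))).

No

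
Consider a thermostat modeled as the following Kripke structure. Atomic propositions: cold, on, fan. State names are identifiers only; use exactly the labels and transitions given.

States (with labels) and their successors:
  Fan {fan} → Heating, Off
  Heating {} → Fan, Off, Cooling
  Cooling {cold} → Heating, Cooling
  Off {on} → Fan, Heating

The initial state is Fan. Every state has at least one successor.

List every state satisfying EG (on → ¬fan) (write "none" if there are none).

{Fan, Heating, Cooling, Off}

States satisfying on → ¬fan: {Fan, Heating, Cooling, Off}.
States satisfying EG (on → ¬fan): {Fan, Heating, Cooling, Off}.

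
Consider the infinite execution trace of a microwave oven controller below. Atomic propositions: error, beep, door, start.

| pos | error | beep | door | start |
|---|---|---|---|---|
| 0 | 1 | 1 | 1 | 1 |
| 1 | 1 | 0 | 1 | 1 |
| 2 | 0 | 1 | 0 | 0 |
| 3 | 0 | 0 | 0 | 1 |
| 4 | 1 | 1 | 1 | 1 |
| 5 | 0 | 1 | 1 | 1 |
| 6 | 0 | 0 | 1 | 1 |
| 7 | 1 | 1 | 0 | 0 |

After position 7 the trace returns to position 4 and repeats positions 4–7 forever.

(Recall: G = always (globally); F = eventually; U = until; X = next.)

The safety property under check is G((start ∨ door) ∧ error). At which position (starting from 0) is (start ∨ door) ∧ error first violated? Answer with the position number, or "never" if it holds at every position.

Check (start ∨ door) ∧ error at each position in order: 0 ✓, 1 ✓.
At position 2 the labels are {beep}, so (start ∨ door) ∧ error is false there. This is the first violation.

2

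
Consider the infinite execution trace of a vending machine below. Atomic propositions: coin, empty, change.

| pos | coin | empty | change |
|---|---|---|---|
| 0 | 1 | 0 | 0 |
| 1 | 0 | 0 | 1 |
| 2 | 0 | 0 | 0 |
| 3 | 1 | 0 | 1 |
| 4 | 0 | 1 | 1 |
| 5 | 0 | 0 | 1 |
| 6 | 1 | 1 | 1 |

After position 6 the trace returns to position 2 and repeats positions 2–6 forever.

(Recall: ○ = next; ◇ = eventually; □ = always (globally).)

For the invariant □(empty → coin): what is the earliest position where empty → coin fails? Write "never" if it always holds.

Check empty → coin at each position in order: 0 ✓, 1 ✓, 2 ✓, 3 ✓.
At position 4 the labels are {change, empty}, so empty → coin is false there. This is the first violation.

4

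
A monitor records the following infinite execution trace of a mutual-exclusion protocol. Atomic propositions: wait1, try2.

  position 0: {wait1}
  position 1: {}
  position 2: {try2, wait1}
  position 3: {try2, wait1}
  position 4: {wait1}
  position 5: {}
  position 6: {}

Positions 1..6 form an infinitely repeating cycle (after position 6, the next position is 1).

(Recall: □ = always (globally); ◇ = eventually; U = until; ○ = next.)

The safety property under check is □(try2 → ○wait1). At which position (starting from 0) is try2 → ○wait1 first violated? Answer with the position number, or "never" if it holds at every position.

never

try2 → ○wait1 holds at every position 0..6, and those are all the positions the trace ever visits, so the invariant □(try2 → ○wait1) is never violated.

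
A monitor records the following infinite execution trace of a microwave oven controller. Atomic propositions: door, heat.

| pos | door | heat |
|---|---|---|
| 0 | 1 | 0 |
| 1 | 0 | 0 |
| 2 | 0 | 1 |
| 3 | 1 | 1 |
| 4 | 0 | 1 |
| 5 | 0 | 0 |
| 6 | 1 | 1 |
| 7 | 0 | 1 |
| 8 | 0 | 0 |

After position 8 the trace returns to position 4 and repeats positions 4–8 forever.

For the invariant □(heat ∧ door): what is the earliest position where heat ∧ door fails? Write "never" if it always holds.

0

At position 0 the labels are {door}, so heat ∧ door is false there. This is the first violation.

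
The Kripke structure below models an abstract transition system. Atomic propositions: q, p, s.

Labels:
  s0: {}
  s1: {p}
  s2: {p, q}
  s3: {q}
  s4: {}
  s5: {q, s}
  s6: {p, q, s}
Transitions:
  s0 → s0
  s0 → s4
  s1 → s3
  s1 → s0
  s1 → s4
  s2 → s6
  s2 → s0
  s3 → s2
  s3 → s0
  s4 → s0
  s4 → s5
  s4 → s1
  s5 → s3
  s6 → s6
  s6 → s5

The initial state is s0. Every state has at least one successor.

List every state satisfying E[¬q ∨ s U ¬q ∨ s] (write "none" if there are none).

{s0, s1, s4, s5, s6}

States satisfying ¬q ∨ s: {s0, s1, s4, s5, s6}.
States satisfying E[¬q ∨ s U ¬q ∨ s]: {s0, s1, s4, s5, s6}.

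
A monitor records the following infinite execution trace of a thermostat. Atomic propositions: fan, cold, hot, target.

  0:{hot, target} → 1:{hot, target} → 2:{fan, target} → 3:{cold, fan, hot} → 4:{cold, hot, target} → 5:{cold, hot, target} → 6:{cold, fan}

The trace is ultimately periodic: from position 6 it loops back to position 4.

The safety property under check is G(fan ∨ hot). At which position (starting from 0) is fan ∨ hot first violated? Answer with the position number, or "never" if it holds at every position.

never

fan ∨ hot holds at every position 0..6, and those are all the positions the trace ever visits, so the invariant G(fan ∨ hot) is never violated.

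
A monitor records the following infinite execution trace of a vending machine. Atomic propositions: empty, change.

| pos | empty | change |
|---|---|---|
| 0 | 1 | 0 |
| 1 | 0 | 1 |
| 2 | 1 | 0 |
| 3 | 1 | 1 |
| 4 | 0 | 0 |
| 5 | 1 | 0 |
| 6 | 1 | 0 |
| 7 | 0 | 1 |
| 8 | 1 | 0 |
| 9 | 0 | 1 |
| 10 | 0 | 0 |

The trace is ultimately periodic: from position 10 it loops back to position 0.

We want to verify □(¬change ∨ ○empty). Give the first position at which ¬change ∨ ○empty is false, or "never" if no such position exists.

3

Check ¬change ∨ ○empty at each position in order: 0 ✓, 1 ✓, 2 ✓.
At position 3 the labels are {change, empty} and the next position 4 has {}, so ¬change ∨ ○empty is false there. This is the first violation.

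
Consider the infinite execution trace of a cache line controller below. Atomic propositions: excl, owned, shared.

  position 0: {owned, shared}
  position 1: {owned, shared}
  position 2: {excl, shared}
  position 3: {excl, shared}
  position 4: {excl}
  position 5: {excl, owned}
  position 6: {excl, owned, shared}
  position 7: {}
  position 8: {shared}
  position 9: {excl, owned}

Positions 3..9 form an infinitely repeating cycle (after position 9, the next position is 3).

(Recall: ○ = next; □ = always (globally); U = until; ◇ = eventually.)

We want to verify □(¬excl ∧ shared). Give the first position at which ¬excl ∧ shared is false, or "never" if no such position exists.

Check ¬excl ∧ shared at each position in order: 0 ✓, 1 ✓.
At position 2 the labels are {excl, shared}, so ¬excl ∧ shared is false there. This is the first violation.

2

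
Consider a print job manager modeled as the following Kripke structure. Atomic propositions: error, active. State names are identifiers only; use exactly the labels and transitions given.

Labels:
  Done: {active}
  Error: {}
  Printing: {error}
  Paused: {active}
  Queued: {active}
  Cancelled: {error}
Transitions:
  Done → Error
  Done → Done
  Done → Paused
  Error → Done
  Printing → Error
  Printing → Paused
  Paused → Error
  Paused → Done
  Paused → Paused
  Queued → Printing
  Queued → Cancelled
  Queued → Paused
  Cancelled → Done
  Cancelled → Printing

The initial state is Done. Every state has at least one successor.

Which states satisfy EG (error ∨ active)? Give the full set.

{Done, Printing, Paused, Queued, Cancelled}

States satisfying error ∨ active: {Done, Printing, Paused, Queued, Cancelled}.
States satisfying EG (error ∨ active): {Done, Printing, Paused, Queued, Cancelled}.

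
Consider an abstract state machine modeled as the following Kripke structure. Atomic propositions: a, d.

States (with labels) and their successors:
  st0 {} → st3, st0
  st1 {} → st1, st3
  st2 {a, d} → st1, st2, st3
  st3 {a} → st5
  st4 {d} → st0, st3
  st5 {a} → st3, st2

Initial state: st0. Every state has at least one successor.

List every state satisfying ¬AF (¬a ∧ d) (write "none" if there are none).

States satisfying ¬a ∧ d: {st4}.
States satisfying AF (¬a ∧ d): {st4}.
States satisfying ¬AF (¬a ∧ d): {st0, st1, st2, st3, st5}.

{st0, st1, st2, st3, st5}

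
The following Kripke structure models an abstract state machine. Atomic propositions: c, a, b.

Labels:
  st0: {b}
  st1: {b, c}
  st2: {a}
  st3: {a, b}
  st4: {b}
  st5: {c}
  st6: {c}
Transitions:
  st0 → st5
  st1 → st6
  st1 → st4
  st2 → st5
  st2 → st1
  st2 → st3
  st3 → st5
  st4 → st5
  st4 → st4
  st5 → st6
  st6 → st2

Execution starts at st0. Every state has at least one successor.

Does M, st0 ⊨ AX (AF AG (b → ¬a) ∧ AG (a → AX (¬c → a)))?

States satisfying AF AG (b → ¬a) ∧ AG (a → AX (¬c → a)): ∅.
States satisfying AX (AF AG (b → ¬a) ∧ AG (a → AX (¬c → a))): ∅.
st0 ∉ Sat(AX (AF AG (b → ¬a) ∧ AG (a → AX (¬c → a)))).

Does not hold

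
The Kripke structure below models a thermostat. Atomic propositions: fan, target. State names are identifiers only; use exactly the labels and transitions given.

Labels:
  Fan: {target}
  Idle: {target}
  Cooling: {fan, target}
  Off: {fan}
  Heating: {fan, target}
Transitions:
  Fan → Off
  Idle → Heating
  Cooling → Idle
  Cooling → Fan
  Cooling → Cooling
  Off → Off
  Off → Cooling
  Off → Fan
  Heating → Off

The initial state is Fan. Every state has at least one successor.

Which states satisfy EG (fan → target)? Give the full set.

States satisfying fan → target: {Fan, Idle, Cooling, Heating}.
States satisfying EG (fan → target): {Cooling}.

{Cooling}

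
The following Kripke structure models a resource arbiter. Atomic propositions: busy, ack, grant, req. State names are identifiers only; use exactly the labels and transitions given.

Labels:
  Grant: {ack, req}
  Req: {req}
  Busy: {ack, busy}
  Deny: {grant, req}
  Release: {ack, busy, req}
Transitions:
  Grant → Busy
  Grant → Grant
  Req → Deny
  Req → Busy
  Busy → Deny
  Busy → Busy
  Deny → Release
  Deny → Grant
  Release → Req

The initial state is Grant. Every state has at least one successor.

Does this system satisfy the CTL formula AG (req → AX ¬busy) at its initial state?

States satisfying req → AX ¬busy: {Busy, Release}.
States satisfying AG (req → AX ¬busy): ∅.
Deny is reachable from Grant and violates req → AX ¬busy, so AG fails at Grant.
Grant ∉ Sat(AG (req → AX ¬busy)).

No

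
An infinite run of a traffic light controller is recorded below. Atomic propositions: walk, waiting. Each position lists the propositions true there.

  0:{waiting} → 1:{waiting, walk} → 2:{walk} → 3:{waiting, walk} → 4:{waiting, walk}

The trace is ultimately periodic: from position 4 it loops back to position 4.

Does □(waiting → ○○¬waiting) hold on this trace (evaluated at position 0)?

Does not hold

waiting → ○○¬waiting must hold at every position from 0 onward. It fails at position 1, so □(waiting → ○○¬waiting) is false.
Positions where waiting holds: 0, 1, 3, 4.
Check ○○¬waiting at each: 0→ok, 1→fails, 3→fails, 4→fails.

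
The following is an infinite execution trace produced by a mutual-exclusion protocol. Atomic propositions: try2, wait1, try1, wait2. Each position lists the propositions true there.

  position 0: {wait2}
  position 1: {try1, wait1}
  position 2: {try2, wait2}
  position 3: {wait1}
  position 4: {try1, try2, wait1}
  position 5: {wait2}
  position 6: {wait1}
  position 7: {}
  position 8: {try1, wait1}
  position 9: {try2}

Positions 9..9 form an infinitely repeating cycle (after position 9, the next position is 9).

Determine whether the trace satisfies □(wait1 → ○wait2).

No

wait1 → ○wait2 must hold at every position from 0 onward. It fails at position 3, so □(wait1 → ○wait2) is false.
Positions where wait1 holds: 1, 3, 4, 6, 8.
Check ○wait2 at each: 1→ok, 3→fails, 4→ok, 6→fails, 8→fails.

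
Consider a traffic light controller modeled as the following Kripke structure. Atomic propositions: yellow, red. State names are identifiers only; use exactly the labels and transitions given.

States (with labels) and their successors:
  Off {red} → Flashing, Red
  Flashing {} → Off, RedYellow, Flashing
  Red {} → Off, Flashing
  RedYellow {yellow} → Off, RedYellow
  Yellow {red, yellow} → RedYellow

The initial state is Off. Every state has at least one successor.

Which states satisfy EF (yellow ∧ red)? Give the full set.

{Yellow}

States satisfying yellow ∧ red: {Yellow}.
States satisfying EF (yellow ∧ red): {Yellow}.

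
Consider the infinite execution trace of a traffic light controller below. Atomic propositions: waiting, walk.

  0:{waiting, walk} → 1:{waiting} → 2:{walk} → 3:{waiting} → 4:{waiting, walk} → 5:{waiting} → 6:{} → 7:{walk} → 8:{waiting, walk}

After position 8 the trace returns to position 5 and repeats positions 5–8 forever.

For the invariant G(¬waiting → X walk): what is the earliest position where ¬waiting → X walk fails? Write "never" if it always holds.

2

Check ¬waiting → X walk at each position in order: 0 ✓, 1 ✓.
At position 2 the labels are {walk} and the next position 3 has {waiting}, so ¬waiting → X walk is false there. This is the first violation.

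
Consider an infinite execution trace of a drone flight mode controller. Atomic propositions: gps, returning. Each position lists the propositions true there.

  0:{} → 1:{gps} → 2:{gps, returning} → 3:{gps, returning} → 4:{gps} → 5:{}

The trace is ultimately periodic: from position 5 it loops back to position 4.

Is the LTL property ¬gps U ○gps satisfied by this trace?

Yes

Walking from position 0: ○gps first holds at position 0, and ¬gps holds at every earlier position along the way, so ¬gps U ○gps holds.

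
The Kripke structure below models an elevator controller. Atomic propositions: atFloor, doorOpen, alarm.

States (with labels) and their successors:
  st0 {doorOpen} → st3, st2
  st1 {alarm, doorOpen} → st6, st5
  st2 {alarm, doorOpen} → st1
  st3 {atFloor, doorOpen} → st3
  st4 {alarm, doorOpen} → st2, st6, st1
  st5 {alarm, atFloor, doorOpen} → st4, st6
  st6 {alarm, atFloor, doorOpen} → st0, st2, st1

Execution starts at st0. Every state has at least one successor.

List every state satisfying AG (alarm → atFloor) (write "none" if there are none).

States satisfying alarm → atFloor: {st0, st3, st5, st6}.
States satisfying AG (alarm → atFloor): {st3}.

{st3}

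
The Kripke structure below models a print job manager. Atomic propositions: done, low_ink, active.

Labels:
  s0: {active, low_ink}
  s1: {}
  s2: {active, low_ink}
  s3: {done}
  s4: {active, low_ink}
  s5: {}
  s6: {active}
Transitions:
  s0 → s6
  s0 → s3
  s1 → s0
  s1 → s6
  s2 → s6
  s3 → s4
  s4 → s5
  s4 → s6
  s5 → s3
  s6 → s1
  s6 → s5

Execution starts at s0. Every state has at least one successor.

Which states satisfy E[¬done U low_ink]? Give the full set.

States satisfying ¬done: {s0, s1, s2, s4, s5, s6}.
States satisfying low_ink: {s0, s2, s4}.
States satisfying E[¬done U low_ink]: {s0, s1, s2, s4, s6}.

{s0, s1, s2, s4, s6}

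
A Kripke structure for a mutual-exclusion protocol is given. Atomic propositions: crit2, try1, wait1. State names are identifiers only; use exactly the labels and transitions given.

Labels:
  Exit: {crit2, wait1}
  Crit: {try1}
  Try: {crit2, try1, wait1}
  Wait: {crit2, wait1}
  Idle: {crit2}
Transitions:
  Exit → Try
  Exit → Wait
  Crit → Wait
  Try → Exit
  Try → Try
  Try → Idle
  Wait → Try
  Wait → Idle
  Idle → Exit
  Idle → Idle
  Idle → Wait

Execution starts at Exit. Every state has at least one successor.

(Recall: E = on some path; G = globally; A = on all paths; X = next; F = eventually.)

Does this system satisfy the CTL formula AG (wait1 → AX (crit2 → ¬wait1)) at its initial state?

Does not hold

States satisfying wait1 → AX (crit2 → ¬wait1): {Crit, Idle}.
States satisfying AG (wait1 → AX (crit2 → ¬wait1)): ∅.
Exit is reachable from Exit and violates wait1 → AX (crit2 → ¬wait1), so AG fails at Exit.
Exit ∉ Sat(AG (wait1 → AX (crit2 → ¬wait1))).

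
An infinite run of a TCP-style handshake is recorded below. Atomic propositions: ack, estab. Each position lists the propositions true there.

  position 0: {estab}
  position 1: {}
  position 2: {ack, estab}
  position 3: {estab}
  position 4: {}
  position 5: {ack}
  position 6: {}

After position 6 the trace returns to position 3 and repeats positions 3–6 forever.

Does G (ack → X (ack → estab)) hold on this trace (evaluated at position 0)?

Satisfied

ack → X (ack → estab) holds at every position 0..6, and those are all positions ever visited, so G (ack → X (ack → estab)) holds.
Positions where ack holds: 2, 5.
Check X (ack → estab) at each: 2→ok, 5→ok.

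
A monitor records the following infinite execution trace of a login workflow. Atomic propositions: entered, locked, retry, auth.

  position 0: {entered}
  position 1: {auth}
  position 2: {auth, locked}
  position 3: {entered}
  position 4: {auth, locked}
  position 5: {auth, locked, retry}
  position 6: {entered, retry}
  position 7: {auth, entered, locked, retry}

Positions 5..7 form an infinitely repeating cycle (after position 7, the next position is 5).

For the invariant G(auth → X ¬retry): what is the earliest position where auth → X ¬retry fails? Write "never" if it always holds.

4

Check auth → X ¬retry at each position in order: 0 ✓, 1 ✓, 2 ✓, 3 ✓.
At position 4 the labels are {auth, locked} and the next position 5 has {auth, locked, retry}, so auth → X ¬retry is false there. This is the first violation.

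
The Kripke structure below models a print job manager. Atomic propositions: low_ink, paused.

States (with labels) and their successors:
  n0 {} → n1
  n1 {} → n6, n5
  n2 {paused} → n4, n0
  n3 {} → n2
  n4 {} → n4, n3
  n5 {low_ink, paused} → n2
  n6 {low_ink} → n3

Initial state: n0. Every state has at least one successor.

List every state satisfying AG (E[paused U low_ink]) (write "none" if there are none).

States satisfying E[paused U low_ink]: {n5, n6}.
States satisfying AG (E[paused U low_ink]): ∅.

none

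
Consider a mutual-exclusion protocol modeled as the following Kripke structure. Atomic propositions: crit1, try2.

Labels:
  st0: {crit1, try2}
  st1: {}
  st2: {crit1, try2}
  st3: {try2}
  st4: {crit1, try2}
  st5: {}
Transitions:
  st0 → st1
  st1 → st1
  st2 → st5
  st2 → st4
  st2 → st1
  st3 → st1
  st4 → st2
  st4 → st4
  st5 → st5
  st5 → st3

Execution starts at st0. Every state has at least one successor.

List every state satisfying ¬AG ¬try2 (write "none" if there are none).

{st0, st2, st3, st4, st5}

States satisfying ¬try2: {st1, st5}.
States satisfying AG ¬try2: {st1}.
States satisfying ¬AG ¬try2: {st0, st2, st3, st4, st5}.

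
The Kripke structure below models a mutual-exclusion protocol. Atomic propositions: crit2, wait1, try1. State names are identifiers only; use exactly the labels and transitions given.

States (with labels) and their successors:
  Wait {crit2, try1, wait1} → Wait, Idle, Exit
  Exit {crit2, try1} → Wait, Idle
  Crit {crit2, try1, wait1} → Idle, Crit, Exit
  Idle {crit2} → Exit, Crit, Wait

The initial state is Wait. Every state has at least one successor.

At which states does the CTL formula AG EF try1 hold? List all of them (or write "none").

States satisfying EF try1: {Wait, Exit, Crit, Idle}.
States satisfying AG EF try1: {Wait, Exit, Crit, Idle}.

{Wait, Exit, Crit, Idle}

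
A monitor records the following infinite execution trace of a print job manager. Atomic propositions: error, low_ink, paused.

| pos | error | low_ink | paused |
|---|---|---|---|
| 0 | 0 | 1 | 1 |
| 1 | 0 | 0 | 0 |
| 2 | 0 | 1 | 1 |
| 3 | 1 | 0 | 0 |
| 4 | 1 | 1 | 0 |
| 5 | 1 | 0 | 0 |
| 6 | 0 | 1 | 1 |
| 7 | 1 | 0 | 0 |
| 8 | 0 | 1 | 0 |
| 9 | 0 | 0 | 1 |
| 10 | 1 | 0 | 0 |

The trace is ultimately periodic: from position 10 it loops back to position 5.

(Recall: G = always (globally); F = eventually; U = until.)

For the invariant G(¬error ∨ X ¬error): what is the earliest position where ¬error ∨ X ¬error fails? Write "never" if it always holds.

Check ¬error ∨ X ¬error at each position in order: 0 ✓, 1 ✓, 2 ✓.
At position 3 the labels are {error} and the next position 4 has {error, low_ink}, so ¬error ∨ X ¬error is false there. This is the first violation.

3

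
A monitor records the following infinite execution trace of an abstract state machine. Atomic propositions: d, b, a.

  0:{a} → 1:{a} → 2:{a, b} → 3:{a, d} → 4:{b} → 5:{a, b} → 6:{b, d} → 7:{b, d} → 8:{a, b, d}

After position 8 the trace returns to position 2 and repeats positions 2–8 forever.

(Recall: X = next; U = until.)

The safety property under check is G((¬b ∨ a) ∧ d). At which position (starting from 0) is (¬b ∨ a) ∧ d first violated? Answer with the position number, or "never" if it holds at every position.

At position 0 the labels are {a}, so (¬b ∨ a) ∧ d is false there. This is the first violation.

0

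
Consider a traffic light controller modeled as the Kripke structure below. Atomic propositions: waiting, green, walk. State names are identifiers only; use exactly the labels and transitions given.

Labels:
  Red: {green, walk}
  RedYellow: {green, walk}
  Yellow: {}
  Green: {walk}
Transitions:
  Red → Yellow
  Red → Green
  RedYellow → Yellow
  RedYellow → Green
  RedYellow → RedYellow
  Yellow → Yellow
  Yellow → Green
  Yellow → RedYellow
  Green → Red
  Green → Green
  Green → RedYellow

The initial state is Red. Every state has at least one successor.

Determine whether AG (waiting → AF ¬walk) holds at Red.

Satisfied

States satisfying waiting → AF ¬walk: {Red, RedYellow, Yellow, Green}.
States satisfying AG (waiting → AF ¬walk): {Red, RedYellow, Yellow, Green}.
Every state reachable from Red satisfies waiting → AF ¬walk.
Red ∈ Sat(AG (waiting → AF ¬walk)).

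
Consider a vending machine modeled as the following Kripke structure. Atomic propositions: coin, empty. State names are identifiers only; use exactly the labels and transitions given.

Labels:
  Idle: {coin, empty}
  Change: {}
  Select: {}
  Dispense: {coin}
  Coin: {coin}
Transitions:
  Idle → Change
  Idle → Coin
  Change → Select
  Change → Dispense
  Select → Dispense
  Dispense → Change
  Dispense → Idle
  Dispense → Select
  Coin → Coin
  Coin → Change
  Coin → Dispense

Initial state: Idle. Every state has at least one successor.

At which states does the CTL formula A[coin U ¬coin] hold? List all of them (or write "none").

States satisfying coin: {Idle, Dispense, Coin}.
States satisfying ¬coin: {Change, Select}.
States satisfying A[coin U ¬coin]: {Change, Select}.

{Change, Select}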